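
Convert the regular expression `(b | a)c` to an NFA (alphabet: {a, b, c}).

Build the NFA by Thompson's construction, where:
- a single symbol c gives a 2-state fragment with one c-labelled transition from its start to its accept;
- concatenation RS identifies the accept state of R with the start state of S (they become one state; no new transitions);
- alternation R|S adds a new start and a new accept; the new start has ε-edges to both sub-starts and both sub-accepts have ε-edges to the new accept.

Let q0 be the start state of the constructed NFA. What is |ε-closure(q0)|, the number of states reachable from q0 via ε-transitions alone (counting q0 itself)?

Compute the ε-closure size of each fragment's start state recursively; a symbol fragment's start has no outgoing ε-edge, so its closure is just itself (size 1).
  b | a : |closure| = 1 + 1 + 1 = 3 (the new accept is not ε-reachable since no branch accepts ε)
  (b | a)c : |closure| equals the left operand's closure size = 3 (its accept is not ε-reachable, so the closure stops there)

3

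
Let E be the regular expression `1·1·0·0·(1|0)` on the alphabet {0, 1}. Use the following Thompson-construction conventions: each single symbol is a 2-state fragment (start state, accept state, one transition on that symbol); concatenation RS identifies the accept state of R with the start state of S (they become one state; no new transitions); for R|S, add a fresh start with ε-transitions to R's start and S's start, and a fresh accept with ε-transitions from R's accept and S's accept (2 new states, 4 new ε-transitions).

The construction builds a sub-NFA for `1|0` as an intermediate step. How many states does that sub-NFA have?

6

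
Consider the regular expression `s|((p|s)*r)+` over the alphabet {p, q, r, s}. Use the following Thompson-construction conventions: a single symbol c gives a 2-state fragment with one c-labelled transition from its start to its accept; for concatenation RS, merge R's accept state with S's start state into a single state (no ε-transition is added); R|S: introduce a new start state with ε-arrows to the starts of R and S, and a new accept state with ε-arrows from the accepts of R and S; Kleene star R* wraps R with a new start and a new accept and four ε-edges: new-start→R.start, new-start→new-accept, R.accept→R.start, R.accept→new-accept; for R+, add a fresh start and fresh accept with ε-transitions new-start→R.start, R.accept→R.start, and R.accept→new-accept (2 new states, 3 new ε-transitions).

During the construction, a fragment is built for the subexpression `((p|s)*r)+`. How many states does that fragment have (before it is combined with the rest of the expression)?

Fragment for `((p|s)*r)+`:
Each of the 3 symbol leaves contributes a 2-state fragment.
  p|s = 6 states
  (p|s)* = 8 states
  (p|s)*r = 9 states
  ((p|s)*r)+ = 11 states

11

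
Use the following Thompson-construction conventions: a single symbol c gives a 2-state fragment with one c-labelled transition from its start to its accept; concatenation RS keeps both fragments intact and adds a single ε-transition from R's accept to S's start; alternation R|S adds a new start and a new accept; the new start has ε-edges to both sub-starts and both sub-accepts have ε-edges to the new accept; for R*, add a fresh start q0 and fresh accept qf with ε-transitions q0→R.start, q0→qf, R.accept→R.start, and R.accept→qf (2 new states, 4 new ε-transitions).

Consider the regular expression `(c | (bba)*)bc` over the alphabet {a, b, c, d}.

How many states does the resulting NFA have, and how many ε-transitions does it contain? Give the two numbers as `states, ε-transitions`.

16, 12

Recursing over subexpressions:
Each of the 6 symbol leaves contributes 2 states and 0 ε-transitions.
  bba → 6 states, 2 ε-transitions
  (bba)* → 8 states, 6 ε-transitions
  c | (bba)* → 12 states, 10 ε-transitions
  (c | (bba)*)bc → 16 states, 12 ε-transitions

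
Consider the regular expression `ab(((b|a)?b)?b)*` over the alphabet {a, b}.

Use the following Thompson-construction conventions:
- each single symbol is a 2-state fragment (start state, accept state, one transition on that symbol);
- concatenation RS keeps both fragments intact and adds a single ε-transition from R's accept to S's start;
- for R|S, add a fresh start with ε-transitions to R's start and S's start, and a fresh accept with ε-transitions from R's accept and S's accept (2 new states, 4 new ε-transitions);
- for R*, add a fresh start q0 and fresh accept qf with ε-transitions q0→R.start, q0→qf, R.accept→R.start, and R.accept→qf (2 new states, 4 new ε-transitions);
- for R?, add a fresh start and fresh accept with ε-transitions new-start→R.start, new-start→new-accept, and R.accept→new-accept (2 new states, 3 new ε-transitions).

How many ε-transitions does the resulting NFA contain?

By structural recursion:
Each of the 6 symbol leaves contributes 0 ε-transitions.
  b|a — 4 ε-transitions
  (b|a)? — 7 ε-transitions
  (b|a)?b — 8 ε-transitions
  ((b|a)?b)? — 11 ε-transitions
  ((b|a)?b)?b — 12 ε-transitions
  (((b|a)?b)?b)* — 16 ε-transitions
  ab(((b|a)?b)?b)* — 18 ε-transitions

18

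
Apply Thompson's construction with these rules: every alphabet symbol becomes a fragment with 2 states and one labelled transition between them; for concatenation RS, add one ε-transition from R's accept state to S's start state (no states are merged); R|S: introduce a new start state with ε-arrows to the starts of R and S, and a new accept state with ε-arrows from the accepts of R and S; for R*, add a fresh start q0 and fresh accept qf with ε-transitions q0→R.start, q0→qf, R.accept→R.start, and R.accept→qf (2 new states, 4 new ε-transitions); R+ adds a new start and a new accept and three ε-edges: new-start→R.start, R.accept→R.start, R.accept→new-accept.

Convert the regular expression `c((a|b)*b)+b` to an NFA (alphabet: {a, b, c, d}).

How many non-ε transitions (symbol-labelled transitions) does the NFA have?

Recursing over subexpressions:
Each of the 5 symbol leaves contributes exactly 1 symbol transition.
  a|b : 2 symbol transitions
  (a|b)* : 2 symbol transitions
  (a|b)*b : 3 symbol transitions
  ((a|b)*b)+ : 3 symbol transitions
  c((a|b)*b)+b : 5 symbol transitions

5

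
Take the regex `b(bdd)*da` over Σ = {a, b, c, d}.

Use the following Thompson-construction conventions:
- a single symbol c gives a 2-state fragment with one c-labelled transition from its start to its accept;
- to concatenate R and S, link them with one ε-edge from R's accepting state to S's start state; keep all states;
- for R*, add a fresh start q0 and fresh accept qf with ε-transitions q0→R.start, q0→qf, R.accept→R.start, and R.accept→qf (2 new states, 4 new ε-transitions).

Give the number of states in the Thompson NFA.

14

Recursing over subexpressions:
Each of the 6 symbol leaves contributes a 2-state fragment.
  bdd : 6 states
  (bdd)* : 8 states
  b(bdd)*da : 14 states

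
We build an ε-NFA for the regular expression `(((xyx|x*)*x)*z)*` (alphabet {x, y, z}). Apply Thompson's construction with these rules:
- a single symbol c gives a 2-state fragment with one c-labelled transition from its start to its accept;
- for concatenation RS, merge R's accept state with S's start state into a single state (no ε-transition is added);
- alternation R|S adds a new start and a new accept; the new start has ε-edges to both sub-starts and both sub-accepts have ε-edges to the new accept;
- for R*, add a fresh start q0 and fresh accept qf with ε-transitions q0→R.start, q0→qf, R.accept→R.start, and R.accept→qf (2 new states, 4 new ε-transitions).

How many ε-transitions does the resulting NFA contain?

20

Building bottom-up:
Each of the 6 symbol leaves contributes 0 ε-transitions.
  xyx → 0 ε-transitions
  x* → 4 ε-transitions
  xyx|x* → 8 ε-transitions
  (xyx|x*)* → 12 ε-transitions
  (xyx|x*)*x → 12 ε-transitions
  ((xyx|x*)*x)* → 16 ε-transitions
  ((xyx|x*)*x)*z → 16 ε-transitions
  (((xyx|x*)*x)*z)* → 20 ε-transitions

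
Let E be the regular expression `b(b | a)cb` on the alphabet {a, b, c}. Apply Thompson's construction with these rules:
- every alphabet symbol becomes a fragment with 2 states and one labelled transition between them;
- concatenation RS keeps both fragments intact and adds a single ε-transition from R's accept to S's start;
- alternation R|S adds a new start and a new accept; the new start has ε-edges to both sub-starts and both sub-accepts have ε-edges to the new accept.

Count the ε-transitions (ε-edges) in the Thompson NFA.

Recursing over subexpressions:
Each of the 5 symbol leaves contributes 0 ε-transitions.
  b | a = 4 ε-transitions
  b(b | a)cb = 7 ε-transitions

7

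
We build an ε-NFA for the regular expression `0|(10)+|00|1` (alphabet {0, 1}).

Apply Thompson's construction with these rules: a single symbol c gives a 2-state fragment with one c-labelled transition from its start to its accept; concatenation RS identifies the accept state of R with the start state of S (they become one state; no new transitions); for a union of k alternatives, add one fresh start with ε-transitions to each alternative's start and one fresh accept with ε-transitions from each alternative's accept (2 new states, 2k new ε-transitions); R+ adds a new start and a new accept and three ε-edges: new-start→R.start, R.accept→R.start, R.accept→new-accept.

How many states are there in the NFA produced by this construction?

14

Bottom-up over the parse tree:
Each of the 6 symbol leaves contributes a 2-state fragment.
  10 — 3 states
  (10)+ — 5 states
  00 — 3 states
  0|(10)+|00|1 — 14 states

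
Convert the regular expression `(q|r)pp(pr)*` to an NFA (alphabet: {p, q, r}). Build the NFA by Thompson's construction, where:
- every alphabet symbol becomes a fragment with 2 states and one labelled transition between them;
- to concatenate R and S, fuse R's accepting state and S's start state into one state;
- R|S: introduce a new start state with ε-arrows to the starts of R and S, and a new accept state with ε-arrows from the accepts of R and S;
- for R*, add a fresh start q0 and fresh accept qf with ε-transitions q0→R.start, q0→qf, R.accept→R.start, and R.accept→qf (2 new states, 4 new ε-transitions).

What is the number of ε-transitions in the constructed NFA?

8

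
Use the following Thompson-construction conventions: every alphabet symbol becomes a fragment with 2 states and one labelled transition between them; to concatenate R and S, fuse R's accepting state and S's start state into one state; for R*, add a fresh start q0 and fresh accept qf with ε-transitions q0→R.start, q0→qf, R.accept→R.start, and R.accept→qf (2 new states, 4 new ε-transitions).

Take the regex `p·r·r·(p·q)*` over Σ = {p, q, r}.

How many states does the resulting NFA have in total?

Bottom-up over the parse tree:
Each of the 5 symbol leaves contributes a 2-state fragment.
  p·q = 3 states
  (p·q)* = 5 states
  p·r·r·(p·q)* = 8 states

8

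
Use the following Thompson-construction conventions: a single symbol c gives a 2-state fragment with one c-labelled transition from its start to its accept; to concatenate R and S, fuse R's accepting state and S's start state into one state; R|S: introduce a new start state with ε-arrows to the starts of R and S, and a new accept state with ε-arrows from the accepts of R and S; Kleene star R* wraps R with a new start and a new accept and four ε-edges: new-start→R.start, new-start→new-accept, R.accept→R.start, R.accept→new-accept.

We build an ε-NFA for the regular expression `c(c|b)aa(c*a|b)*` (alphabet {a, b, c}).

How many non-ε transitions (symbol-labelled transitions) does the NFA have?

By structural recursion:
Each of the 8 symbol leaves contributes exactly 1 symbol transition.
  c|b — 2 symbol transitions
  c* — 1 symbol transition
  c*a — 2 symbol transitions
  c*a|b — 3 symbol transitions
  (c*a|b)* — 3 symbol transitions
  c(c|b)aa(c*a|b)* — 8 symbol transitions

8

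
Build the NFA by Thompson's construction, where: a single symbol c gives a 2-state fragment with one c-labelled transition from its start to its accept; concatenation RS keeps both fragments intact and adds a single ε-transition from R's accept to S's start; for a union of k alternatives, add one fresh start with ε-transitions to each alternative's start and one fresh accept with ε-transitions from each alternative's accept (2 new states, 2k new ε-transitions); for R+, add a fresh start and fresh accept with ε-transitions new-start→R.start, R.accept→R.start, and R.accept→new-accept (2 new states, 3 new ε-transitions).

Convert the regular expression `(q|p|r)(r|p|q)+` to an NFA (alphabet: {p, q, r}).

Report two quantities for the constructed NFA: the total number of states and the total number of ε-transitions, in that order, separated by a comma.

18, 16

By structural recursion:
Each of the 6 symbol leaves contributes 2 states and 0 ε-transitions.
  q|p|r = 8 states, 6 ε-transitions
  r|p|q = 8 states, 6 ε-transitions
  (r|p|q)+ = 10 states, 9 ε-transitions
  (q|p|r)(r|p|q)+ = 18 states, 16 ε-transitions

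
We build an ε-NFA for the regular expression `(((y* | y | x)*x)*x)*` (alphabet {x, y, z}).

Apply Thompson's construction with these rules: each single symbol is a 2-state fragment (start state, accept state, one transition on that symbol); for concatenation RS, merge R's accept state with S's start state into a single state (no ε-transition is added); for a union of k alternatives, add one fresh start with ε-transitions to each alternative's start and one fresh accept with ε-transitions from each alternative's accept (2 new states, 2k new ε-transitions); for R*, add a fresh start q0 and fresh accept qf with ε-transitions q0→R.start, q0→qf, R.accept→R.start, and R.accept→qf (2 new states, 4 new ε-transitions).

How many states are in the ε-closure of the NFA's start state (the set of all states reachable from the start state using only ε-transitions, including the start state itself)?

13

Work bottom-up. For each fragment F, track |ε-closure(F.start)| and whether F's accept lies in that closure (i.e. whether F accepts ε). A single-symbol fragment has closure size 1 and does not accept ε.
  y* — new start has ε-edges to the inner start and to the new accept, so |ε-closure| = 2 + 1 = 3
  y* | y | x — |ε-closure| = 1 (new start) + (3 + 1 + 1) + 1 (new accept, since some branch ε-reaches its own accept) = 7
  (y* | y | x)* — the star's fresh start ε-reaches both the body's start and the fresh accept: |ε-closure| = 2 + 7 = 9
  (y* | y | x)*x — |ε-closure| = 9 + (1−1) = 9 (closure spills across the concat boundary because the left factor accepts ε)
  ((y* | y | x)*x)* — the star's fresh start ε-reaches both the body's start and the fresh accept: |ε-closure| = 2 + 9 = 11
  ((y* | y | x)*x)*x — |ε-closure| = 11 + (1−1) = 11 (closure spills across the concat boundary because the left factor accepts ε)
  (((y* | y | x)*x)*x)* — new start has ε-edges to the inner start and to the new accept, so |ε-closure| = 2 + 11 = 13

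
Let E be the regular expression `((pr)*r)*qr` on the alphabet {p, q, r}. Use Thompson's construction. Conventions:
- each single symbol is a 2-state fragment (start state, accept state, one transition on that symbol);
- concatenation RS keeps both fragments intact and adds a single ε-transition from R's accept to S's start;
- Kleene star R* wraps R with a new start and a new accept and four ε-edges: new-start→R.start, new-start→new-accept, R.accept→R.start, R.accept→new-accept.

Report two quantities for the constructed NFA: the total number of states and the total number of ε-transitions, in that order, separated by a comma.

By structural recursion:
Each of the 5 symbol leaves contributes 2 states and 0 ε-transitions.
  pr = 4 states, 1 ε-transition
  (pr)* = 6 states, 5 ε-transitions
  (pr)*r = 8 states, 6 ε-transitions
  ((pr)*r)* = 10 states, 10 ε-transitions
  ((pr)*r)*qr = 14 states, 12 ε-transitions

14, 12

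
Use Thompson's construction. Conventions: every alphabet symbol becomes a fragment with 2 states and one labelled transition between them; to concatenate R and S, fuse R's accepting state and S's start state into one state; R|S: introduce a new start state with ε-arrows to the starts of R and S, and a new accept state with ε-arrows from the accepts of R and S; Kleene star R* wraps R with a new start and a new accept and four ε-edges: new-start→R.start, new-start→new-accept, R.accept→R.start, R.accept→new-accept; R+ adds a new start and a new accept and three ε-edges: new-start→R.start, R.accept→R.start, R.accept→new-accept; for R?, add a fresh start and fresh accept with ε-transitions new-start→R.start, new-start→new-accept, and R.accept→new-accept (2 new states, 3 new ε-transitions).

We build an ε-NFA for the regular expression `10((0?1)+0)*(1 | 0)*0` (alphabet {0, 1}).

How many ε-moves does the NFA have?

Recursing over subexpressions:
Each of the 8 symbol leaves contributes 0 ε-transitions.
  0? : 3 ε-transitions
  0?1 : 3 ε-transitions
  (0?1)+ : 6 ε-transitions
  (0?1)+0 : 6 ε-transitions
  ((0?1)+0)* : 10 ε-transitions
  1 | 0 : 4 ε-transitions
  (1 | 0)* : 8 ε-transitions
  10((0?1)+0)*(1 | 0)*0 : 18 ε-transitions

18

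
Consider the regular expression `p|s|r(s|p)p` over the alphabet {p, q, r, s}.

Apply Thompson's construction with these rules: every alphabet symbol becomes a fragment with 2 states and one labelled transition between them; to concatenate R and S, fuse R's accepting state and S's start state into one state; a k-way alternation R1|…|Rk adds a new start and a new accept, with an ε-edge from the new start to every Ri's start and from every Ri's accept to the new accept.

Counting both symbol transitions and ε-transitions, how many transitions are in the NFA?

16

Building bottom-up:
Each of the 6 symbol leaves contributes 1 transition (1 symbol, 0 ε).
  s|p — 6 transitions (2 symbol, 4 ε)
  r(s|p)p — 8 transitions (4 symbol, 4 ε)
  p|s|r(s|p)p — 16 transitions (6 symbol, 10 ε)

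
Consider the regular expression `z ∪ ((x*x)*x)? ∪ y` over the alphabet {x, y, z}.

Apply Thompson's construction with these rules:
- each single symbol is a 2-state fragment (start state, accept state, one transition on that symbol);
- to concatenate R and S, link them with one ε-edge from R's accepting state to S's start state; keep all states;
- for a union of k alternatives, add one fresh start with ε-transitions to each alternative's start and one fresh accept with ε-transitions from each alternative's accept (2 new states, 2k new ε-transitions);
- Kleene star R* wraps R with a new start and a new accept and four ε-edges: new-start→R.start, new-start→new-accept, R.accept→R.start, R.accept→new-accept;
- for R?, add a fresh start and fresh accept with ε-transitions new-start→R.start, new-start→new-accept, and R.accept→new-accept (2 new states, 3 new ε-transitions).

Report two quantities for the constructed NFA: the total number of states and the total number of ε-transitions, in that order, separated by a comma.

18, 19

Per subexpression:
Each of the 5 symbol leaves contributes 2 states and 0 ε-transitions.
  x* : 4 states, 4 ε-transitions
  x*x : 6 states, 5 ε-transitions
  (x*x)* : 8 states, 9 ε-transitions
  (x*x)*x : 10 states, 10 ε-transitions
  ((x*x)*x)? : 12 states, 13 ε-transitions
  z ∪ ((x*x)*x)? ∪ y : 18 states, 19 ε-transitions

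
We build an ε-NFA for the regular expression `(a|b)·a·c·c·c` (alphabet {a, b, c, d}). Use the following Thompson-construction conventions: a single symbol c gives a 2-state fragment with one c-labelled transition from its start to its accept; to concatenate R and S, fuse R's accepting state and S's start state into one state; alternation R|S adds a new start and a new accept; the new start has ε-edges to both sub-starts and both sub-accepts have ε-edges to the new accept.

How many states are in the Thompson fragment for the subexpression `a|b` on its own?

Fragment for `a|b`:
Each of the 2 symbol leaves contributes a 2-state fragment.
  a|b : 6 states

6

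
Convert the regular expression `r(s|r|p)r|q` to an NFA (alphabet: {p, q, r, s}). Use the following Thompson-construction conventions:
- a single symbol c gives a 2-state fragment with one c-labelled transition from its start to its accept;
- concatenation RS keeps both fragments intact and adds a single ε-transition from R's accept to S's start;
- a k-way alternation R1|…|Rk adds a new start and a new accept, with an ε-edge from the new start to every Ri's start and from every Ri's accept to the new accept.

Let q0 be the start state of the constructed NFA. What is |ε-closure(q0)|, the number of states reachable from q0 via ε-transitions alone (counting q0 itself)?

3

Let C(F) = |ε-closure(F.start)| within fragment F, and note whether F accepts ε. Symbol fragments have C = 1 and do not accept ε. Then:
  s|r|p → C = 1 + 1 + 1 + 1 = 4 (the new accept is not ε-reachable since no branch accepts ε)
  r(s|r|p)r → C equals the left operand's closure size = 1 (its accept is not ε-reachable, so the closure stops there)
  r(s|r|p)r|q → C = 1 + 1 + 1 = 3 (the new accept is not ε-reachable since no branch accepts ε)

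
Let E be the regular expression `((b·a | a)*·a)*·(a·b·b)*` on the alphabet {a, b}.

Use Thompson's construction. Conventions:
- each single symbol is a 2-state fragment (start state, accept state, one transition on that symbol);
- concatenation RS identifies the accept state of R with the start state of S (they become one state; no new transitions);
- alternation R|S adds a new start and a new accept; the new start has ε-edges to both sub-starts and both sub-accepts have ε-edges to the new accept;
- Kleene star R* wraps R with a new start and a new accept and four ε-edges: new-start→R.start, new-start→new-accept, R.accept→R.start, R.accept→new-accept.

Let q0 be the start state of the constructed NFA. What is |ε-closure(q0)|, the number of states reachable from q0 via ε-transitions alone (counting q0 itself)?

Work bottom-up. For each fragment F, track |ε-closure(F.start)| and whether F's accept lies in that closure (i.e. whether F accepts ε). A single-symbol fragment has closure size 1 and does not accept ε.
  b·a → C equals the left operand's closure size = 1 (its accept is not ε-reachable, so the closure stops there)
  b·a | a → C = 1 + 1 + 1 = 3 (the new accept is not ε-reachable since no branch accepts ε)
  (b·a | a)* → C = 1 (new start) + 3 (body) + 1 (new accept) = 5
  (b·a | a)*·a → the left operand accepts ε, so the closure extends into the next operand (the shared merged state is already counted); C = 5 + (1−1) = 5
  ((b·a | a)*·a)* → C = 1 (new start) + 5 (body) + 1 (new accept) = 7
  a·b·b → C equals the left operand's closure size = 1 (its accept is not ε-reachable, so the closure stops there)
  (a·b·b)* → the star's fresh start ε-reaches both the body's start and the fresh accept: C = 2 + 1 = 3
  ((b·a | a)*·a)*·(a·b·b)* → the left operand accepts ε, so the closure extends into the next operand (the shared merged state is already counted); C = 7 + (3−1) = 9

9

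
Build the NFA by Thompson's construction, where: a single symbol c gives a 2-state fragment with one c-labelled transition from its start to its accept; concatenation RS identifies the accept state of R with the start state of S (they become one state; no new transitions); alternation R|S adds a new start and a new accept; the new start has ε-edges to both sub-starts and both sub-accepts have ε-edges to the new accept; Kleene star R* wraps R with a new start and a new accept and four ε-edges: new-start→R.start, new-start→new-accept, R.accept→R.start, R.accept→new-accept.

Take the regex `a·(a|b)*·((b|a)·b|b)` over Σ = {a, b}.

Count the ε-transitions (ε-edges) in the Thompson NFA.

Bottom-up over the parse tree:
Each of the 7 symbol leaves contributes 0 ε-transitions.
  a|b = 4 ε-transitions
  (a|b)* = 8 ε-transitions
  b|a = 4 ε-transitions
  (b|a)·b = 4 ε-transitions
  (b|a)·b|b = 8 ε-transitions
  a·(a|b)*·((b|a)·b|b) = 16 ε-transitions

16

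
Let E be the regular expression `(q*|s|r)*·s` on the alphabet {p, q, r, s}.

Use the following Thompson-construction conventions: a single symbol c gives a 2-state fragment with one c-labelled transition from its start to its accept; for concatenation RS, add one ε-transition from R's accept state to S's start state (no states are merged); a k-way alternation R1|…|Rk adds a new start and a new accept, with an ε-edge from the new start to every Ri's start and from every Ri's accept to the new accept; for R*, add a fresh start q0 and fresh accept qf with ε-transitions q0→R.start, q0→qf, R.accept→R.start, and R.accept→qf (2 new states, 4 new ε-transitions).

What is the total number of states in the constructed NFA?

14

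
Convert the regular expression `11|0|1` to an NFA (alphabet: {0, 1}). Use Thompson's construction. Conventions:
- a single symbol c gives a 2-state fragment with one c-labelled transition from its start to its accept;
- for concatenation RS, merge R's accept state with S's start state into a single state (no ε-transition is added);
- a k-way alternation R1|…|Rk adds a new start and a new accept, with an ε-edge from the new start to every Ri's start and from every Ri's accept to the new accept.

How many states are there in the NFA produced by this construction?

9

Building bottom-up:
Each of the 4 symbol leaves contributes a 2-state fragment.
  11 : 3 states
  11|0|1 : 9 states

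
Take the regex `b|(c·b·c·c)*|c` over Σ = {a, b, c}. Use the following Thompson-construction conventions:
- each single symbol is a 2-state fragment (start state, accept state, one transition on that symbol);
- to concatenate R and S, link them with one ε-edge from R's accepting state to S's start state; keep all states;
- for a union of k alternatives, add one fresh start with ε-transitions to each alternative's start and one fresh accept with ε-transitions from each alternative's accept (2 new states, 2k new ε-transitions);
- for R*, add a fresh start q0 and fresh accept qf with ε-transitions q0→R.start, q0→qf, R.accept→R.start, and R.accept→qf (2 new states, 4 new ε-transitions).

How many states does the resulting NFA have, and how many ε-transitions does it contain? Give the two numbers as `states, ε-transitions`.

Recursing over subexpressions:
Each of the 6 symbol leaves contributes 2 states and 0 ε-transitions.
  c·b·c·c = 8 states, 3 ε-transitions
  (c·b·c·c)* = 10 states, 7 ε-transitions
  b|(c·b·c·c)*|c = 16 states, 13 ε-transitions

16, 13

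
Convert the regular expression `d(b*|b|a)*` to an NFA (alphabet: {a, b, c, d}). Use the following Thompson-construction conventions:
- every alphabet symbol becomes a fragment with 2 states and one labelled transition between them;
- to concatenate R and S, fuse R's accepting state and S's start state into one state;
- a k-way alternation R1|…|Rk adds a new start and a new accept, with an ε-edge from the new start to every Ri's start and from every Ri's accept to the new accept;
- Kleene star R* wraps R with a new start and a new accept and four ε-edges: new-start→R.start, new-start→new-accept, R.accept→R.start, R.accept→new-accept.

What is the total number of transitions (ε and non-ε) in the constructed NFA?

Bottom-up over the parse tree:
Each of the 4 symbol leaves contributes 1 transition (1 symbol, 0 ε).
  b* : 5 transitions (1 symbol, 4 ε)
  b*|b|a : 13 transitions (3 symbol, 10 ε)
  (b*|b|a)* : 17 transitions (3 symbol, 14 ε)
  d(b*|b|a)* : 18 transitions (4 symbol, 14 ε)

18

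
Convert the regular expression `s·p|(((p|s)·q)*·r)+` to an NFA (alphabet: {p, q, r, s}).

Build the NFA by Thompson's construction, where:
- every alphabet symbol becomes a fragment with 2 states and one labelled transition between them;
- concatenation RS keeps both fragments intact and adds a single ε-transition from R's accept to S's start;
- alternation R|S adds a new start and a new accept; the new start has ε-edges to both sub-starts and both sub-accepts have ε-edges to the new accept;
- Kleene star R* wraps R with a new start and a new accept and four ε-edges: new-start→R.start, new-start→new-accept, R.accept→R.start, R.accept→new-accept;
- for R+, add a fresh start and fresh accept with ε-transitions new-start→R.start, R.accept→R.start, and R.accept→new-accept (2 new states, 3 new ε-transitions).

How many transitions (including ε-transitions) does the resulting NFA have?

24

Building bottom-up:
Each of the 6 symbol leaves contributes 1 transition (1 symbol, 0 ε).
  s·p → 3 transitions (2 symbol, 1 ε)
  p|s → 6 transitions (2 symbol, 4 ε)
  (p|s)·q → 8 transitions (3 symbol, 5 ε)
  ((p|s)·q)* → 12 transitions (3 symbol, 9 ε)
  ((p|s)·q)*·r → 14 transitions (4 symbol, 10 ε)
  (((p|s)·q)*·r)+ → 17 transitions (4 symbol, 13 ε)
  s·p|(((p|s)·q)*·r)+ → 24 transitions (6 symbol, 18 ε)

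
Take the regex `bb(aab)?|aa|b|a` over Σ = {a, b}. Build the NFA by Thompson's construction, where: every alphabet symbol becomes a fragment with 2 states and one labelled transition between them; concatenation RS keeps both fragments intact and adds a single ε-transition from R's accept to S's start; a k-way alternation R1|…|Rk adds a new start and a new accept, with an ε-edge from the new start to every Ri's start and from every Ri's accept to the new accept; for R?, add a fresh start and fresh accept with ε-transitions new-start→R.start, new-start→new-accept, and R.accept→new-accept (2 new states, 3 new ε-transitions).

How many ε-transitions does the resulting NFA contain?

Per subexpression:
Each of the 9 symbol leaves contributes 0 ε-transitions.
  aab → 2 ε-transitions
  (aab)? → 5 ε-transitions
  bb(aab)? → 7 ε-transitions
  aa → 1 ε-transition
  bb(aab)?|aa|b|a → 16 ε-transitions

16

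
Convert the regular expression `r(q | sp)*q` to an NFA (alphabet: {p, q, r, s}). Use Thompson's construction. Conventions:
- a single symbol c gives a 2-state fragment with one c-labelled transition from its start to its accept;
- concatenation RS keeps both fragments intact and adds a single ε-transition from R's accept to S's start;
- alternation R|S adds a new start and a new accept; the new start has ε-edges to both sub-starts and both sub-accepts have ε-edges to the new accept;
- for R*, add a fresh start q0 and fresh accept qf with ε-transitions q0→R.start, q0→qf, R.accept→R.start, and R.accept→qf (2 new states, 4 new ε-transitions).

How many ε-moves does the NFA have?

11

Building bottom-up:
Each of the 5 symbol leaves contributes 0 ε-transitions.
  sp = 1 ε-transition
  q | sp = 5 ε-transitions
  (q | sp)* = 9 ε-transitions
  r(q | sp)*q = 11 ε-transitions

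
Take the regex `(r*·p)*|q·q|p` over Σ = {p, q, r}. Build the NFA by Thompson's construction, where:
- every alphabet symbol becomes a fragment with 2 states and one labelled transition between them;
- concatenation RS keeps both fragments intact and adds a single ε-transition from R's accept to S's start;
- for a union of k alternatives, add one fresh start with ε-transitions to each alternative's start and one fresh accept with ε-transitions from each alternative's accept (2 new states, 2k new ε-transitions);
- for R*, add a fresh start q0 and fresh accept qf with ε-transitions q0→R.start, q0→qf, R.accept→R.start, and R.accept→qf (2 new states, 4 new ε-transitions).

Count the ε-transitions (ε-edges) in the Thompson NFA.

Per subexpression:
Each of the 5 symbol leaves contributes 0 ε-transitions.
  r* — 4 ε-transitions
  r*·p — 5 ε-transitions
  (r*·p)* — 9 ε-transitions
  q·q — 1 ε-transition
  (r*·p)*|q·q|p — 16 ε-transitions

16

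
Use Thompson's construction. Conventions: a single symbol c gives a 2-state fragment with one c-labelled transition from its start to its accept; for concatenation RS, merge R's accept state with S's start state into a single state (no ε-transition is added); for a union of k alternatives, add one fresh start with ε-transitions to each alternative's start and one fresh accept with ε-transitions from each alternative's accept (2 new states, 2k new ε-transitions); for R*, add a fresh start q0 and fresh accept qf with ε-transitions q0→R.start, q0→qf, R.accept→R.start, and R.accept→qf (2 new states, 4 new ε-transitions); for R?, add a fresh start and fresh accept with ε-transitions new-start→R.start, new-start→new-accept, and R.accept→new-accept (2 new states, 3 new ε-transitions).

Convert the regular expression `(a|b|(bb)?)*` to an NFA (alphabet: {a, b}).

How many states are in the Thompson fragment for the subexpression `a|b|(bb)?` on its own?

Fragment for `a|b|(bb)?`:
Each of the 4 symbol leaves contributes a 2-state fragment.
  bb — 3 states
  (bb)? — 5 states
  a|b|(bb)? — 11 states

11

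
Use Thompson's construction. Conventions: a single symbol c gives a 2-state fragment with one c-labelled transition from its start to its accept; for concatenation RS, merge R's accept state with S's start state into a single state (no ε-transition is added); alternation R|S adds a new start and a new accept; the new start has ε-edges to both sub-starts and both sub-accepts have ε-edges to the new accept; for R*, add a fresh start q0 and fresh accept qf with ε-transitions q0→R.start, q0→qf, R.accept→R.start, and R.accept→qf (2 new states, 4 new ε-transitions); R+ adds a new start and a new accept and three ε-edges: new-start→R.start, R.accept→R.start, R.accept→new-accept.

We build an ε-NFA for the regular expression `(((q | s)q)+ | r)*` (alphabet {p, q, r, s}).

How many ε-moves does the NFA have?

Bottom-up over the parse tree:
Each of the 4 symbol leaves contributes 0 ε-transitions.
  q | s — 4 ε-transitions
  (q | s)q — 4 ε-transitions
  ((q | s)q)+ — 7 ε-transitions
  ((q | s)q)+ | r — 11 ε-transitions
  (((q | s)q)+ | r)* — 15 ε-transitions

15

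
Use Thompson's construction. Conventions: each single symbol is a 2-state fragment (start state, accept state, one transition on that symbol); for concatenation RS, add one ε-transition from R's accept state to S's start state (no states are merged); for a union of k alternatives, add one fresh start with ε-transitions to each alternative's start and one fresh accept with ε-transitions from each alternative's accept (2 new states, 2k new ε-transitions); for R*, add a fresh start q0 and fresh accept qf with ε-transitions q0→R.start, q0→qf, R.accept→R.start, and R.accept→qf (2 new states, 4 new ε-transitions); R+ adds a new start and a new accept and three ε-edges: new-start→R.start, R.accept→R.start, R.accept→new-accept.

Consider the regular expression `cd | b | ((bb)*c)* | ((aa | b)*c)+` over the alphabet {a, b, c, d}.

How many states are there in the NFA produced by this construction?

32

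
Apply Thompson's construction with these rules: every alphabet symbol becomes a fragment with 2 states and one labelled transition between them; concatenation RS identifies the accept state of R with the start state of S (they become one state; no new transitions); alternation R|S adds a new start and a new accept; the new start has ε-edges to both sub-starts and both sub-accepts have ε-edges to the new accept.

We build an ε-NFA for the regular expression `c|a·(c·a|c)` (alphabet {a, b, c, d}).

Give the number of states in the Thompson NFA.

12

Bottom-up over the parse tree:
Each of the 5 symbol leaves contributes a 2-state fragment.
  c·a = 3 states
  c·a|c = 7 states
  a·(c·a|c) = 8 states
  c|a·(c·a|c) = 12 states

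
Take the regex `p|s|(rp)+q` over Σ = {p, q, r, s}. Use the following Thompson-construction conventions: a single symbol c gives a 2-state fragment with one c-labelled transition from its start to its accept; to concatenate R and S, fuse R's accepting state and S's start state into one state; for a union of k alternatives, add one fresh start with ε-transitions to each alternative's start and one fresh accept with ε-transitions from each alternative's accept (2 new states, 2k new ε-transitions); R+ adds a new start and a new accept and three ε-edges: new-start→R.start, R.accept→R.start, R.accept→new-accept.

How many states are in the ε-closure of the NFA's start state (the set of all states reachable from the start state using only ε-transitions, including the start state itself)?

Work bottom-up. For each fragment F, track |ε-closure(F.start)| and whether F's accept lies in that closure (i.e. whether F accepts ε). A single-symbol fragment has closure size 1 and does not accept ε.
  rp → same as the first factor's closure: |ε-closure| = 1
  (rp)+ → |ε-closure| = 1 + 1 = 2 (the body doesn't accept ε, so the new accept is not reached)
  (rp)+q → same as the first factor's closure: |ε-closure| = 2
  p|s|(rp)+q → |ε-closure| = 1 + 1 + 1 + 2 = 5 (the new accept is not ε-reachable since no branch accepts ε)

5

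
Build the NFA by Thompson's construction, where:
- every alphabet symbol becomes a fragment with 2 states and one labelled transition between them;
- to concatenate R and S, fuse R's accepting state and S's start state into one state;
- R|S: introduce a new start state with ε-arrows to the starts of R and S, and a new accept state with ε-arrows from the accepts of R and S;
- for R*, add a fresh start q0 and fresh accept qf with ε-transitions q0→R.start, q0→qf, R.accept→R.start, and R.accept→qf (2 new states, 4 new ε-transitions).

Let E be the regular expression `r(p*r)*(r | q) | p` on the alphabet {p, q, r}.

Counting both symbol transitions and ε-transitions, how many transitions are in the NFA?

22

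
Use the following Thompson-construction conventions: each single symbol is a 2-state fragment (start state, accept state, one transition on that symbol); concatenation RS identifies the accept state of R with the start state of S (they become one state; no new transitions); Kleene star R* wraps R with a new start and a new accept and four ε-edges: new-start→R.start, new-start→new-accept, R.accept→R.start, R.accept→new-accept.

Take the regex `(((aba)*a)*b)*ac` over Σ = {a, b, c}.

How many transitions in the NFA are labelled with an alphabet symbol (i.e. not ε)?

7

Per subexpression:
Each of the 7 symbol leaves contributes exactly 1 symbol transition.
  aba → 3 symbol transitions
  (aba)* → 3 symbol transitions
  (aba)*a → 4 symbol transitions
  ((aba)*a)* → 4 symbol transitions
  ((aba)*a)*b → 5 symbol transitions
  (((aba)*a)*b)* → 5 symbol transitions
  (((aba)*a)*b)*ac → 7 symbol transitions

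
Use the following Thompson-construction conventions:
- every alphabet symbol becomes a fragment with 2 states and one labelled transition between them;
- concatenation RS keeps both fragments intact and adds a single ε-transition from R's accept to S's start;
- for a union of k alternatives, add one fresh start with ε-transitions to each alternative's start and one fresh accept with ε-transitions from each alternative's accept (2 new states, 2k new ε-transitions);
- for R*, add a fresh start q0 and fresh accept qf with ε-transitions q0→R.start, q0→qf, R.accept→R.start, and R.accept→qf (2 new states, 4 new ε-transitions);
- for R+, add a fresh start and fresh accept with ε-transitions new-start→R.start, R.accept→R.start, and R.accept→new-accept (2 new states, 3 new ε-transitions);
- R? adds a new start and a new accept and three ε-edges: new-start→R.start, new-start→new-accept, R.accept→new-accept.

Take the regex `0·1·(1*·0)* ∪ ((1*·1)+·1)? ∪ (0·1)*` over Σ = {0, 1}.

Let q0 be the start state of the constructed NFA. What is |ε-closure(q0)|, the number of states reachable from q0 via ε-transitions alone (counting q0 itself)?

13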